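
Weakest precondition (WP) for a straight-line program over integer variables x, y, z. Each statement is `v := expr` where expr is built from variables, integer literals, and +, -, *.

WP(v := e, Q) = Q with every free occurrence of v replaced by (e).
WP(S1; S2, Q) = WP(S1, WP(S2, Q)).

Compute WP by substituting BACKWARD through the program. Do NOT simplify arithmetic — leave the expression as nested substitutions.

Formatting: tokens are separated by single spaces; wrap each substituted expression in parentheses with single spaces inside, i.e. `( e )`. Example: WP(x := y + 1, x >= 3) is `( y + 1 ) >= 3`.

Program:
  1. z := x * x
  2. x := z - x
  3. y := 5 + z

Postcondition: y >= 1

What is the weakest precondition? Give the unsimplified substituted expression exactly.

Answer: ( 5 + ( x * x ) ) >= 1

Derivation:
post: y >= 1
stmt 3: y := 5 + z  -- replace 1 occurrence(s) of y with (5 + z)
  => ( 5 + z ) >= 1
stmt 2: x := z - x  -- replace 0 occurrence(s) of x with (z - x)
  => ( 5 + z ) >= 1
stmt 1: z := x * x  -- replace 1 occurrence(s) of z with (x * x)
  => ( 5 + ( x * x ) ) >= 1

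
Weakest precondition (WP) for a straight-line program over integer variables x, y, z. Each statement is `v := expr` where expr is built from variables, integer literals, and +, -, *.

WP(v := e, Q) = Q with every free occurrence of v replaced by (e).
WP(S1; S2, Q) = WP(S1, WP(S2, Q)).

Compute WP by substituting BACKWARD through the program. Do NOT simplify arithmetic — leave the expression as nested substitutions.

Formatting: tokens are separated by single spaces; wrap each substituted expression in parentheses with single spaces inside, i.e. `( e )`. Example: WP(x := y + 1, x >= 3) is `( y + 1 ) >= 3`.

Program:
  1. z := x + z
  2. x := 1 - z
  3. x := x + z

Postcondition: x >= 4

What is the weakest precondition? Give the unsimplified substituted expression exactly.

Answer: ( ( 1 - ( x + z ) ) + ( x + z ) ) >= 4

Derivation:
post: x >= 4
stmt 3: x := x + z  -- replace 1 occurrence(s) of x with (x + z)
  => ( x + z ) >= 4
stmt 2: x := 1 - z  -- replace 1 occurrence(s) of x with (1 - z)
  => ( ( 1 - z ) + z ) >= 4
stmt 1: z := x + z  -- replace 2 occurrence(s) of z with (x + z)
  => ( ( 1 - ( x + z ) ) + ( x + z ) ) >= 4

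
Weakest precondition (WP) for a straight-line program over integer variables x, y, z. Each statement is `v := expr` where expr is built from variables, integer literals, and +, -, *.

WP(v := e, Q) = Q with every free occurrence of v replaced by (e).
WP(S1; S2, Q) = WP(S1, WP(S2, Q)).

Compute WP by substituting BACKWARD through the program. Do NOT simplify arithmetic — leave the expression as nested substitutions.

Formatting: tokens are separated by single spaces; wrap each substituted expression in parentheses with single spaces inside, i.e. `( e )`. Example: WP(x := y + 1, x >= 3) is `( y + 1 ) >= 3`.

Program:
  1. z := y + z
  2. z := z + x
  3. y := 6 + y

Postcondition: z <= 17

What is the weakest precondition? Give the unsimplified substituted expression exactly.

post: z <= 17
stmt 3: y := 6 + y  -- replace 0 occurrence(s) of y with (6 + y)
  => z <= 17
stmt 2: z := z + x  -- replace 1 occurrence(s) of z with (z + x)
  => ( z + x ) <= 17
stmt 1: z := y + z  -- replace 1 occurrence(s) of z with (y + z)
  => ( ( y + z ) + x ) <= 17

Answer: ( ( y + z ) + x ) <= 17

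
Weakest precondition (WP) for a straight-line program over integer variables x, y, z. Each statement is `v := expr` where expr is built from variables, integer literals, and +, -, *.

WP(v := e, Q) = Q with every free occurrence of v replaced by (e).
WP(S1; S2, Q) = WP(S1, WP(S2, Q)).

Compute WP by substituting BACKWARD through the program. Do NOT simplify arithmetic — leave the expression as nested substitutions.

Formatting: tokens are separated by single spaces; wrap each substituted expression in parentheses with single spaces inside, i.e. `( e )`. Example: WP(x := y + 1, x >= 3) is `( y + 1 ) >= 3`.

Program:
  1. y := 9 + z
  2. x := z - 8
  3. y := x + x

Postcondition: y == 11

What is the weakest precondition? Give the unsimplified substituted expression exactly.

Answer: ( ( z - 8 ) + ( z - 8 ) ) == 11

Derivation:
post: y == 11
stmt 3: y := x + x  -- replace 1 occurrence(s) of y with (x + x)
  => ( x + x ) == 11
stmt 2: x := z - 8  -- replace 2 occurrence(s) of x with (z - 8)
  => ( ( z - 8 ) + ( z - 8 ) ) == 11
stmt 1: y := 9 + z  -- replace 0 occurrence(s) of y with (9 + z)
  => ( ( z - 8 ) + ( z - 8 ) ) == 11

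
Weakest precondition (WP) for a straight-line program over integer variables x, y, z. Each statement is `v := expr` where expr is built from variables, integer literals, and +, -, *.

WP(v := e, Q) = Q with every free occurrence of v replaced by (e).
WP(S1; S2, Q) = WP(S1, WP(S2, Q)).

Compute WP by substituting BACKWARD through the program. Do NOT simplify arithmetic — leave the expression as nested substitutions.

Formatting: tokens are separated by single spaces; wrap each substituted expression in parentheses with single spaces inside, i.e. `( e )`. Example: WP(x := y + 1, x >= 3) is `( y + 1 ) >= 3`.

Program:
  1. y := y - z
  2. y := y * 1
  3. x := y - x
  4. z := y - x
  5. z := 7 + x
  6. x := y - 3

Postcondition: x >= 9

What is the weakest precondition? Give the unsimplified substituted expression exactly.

Answer: ( ( ( y - z ) * 1 ) - 3 ) >= 9

Derivation:
post: x >= 9
stmt 6: x := y - 3  -- replace 1 occurrence(s) of x with (y - 3)
  => ( y - 3 ) >= 9
stmt 5: z := 7 + x  -- replace 0 occurrence(s) of z with (7 + x)
  => ( y - 3 ) >= 9
stmt 4: z := y - x  -- replace 0 occurrence(s) of z with (y - x)
  => ( y - 3 ) >= 9
stmt 3: x := y - x  -- replace 0 occurrence(s) of x with (y - x)
  => ( y - 3 ) >= 9
stmt 2: y := y * 1  -- replace 1 occurrence(s) of y with (y * 1)
  => ( ( y * 1 ) - 3 ) >= 9
stmt 1: y := y - z  -- replace 1 occurrence(s) of y with (y - z)
  => ( ( ( y - z ) * 1 ) - 3 ) >= 9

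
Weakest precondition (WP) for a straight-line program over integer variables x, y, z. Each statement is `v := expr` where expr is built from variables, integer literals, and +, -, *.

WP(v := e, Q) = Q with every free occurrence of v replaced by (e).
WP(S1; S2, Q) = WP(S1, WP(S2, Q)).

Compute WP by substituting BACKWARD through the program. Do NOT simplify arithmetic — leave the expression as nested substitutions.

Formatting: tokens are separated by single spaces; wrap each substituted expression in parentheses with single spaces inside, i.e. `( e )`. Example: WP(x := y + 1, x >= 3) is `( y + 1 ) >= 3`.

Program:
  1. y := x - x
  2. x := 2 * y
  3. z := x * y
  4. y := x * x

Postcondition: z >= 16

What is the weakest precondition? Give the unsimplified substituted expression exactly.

post: z >= 16
stmt 4: y := x * x  -- replace 0 occurrence(s) of y with (x * x)
  => z >= 16
stmt 3: z := x * y  -- replace 1 occurrence(s) of z with (x * y)
  => ( x * y ) >= 16
stmt 2: x := 2 * y  -- replace 1 occurrence(s) of x with (2 * y)
  => ( ( 2 * y ) * y ) >= 16
stmt 1: y := x - x  -- replace 2 occurrence(s) of y with (x - x)
  => ( ( 2 * ( x - x ) ) * ( x - x ) ) >= 16

Answer: ( ( 2 * ( x - x ) ) * ( x - x ) ) >= 16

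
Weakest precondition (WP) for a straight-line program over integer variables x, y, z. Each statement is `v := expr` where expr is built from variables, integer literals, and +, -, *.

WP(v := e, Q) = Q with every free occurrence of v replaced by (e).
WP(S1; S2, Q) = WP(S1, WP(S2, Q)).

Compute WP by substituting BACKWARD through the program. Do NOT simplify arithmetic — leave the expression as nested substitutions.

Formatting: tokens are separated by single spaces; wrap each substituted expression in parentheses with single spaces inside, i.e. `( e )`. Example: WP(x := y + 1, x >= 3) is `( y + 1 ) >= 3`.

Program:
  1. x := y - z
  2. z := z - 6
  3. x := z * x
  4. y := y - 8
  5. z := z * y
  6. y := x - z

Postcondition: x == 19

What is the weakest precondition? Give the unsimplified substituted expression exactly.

Answer: ( ( z - 6 ) * ( y - z ) ) == 19

Derivation:
post: x == 19
stmt 6: y := x - z  -- replace 0 occurrence(s) of y with (x - z)
  => x == 19
stmt 5: z := z * y  -- replace 0 occurrence(s) of z with (z * y)
  => x == 19
stmt 4: y := y - 8  -- replace 0 occurrence(s) of y with (y - 8)
  => x == 19
stmt 3: x := z * x  -- replace 1 occurrence(s) of x with (z * x)
  => ( z * x ) == 19
stmt 2: z := z - 6  -- replace 1 occurrence(s) of z with (z - 6)
  => ( ( z - 6 ) * x ) == 19
stmt 1: x := y - z  -- replace 1 occurrence(s) of x with (y - z)
  => ( ( z - 6 ) * ( y - z ) ) == 19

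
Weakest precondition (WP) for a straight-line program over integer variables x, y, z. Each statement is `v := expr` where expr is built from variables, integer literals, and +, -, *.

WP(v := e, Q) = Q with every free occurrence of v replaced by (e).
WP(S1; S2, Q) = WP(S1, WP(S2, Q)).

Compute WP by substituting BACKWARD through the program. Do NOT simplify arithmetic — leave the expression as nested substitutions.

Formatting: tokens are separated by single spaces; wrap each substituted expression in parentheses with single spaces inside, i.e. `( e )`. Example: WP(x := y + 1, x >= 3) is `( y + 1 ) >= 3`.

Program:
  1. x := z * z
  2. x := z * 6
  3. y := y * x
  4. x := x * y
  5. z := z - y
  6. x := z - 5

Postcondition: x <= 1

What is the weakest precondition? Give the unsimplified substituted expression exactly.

post: x <= 1
stmt 6: x := z - 5  -- replace 1 occurrence(s) of x with (z - 5)
  => ( z - 5 ) <= 1
stmt 5: z := z - y  -- replace 1 occurrence(s) of z with (z - y)
  => ( ( z - y ) - 5 ) <= 1
stmt 4: x := x * y  -- replace 0 occurrence(s) of x with (x * y)
  => ( ( z - y ) - 5 ) <= 1
stmt 3: y := y * x  -- replace 1 occurrence(s) of y with (y * x)
  => ( ( z - ( y * x ) ) - 5 ) <= 1
stmt 2: x := z * 6  -- replace 1 occurrence(s) of x with (z * 6)
  => ( ( z - ( y * ( z * 6 ) ) ) - 5 ) <= 1
stmt 1: x := z * z  -- replace 0 occurrence(s) of x with (z * z)
  => ( ( z - ( y * ( z * 6 ) ) ) - 5 ) <= 1

Answer: ( ( z - ( y * ( z * 6 ) ) ) - 5 ) <= 1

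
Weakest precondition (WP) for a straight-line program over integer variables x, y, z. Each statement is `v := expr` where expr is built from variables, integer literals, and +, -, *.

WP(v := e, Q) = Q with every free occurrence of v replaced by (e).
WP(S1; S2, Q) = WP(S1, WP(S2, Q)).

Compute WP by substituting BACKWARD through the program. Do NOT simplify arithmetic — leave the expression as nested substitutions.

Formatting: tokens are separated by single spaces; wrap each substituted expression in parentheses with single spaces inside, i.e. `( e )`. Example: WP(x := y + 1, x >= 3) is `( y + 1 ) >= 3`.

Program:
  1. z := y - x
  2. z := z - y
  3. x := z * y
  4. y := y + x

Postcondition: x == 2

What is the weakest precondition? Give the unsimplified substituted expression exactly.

Answer: ( ( ( y - x ) - y ) * y ) == 2

Derivation:
post: x == 2
stmt 4: y := y + x  -- replace 0 occurrence(s) of y with (y + x)
  => x == 2
stmt 3: x := z * y  -- replace 1 occurrence(s) of x with (z * y)
  => ( z * y ) == 2
stmt 2: z := z - y  -- replace 1 occurrence(s) of z with (z - y)
  => ( ( z - y ) * y ) == 2
stmt 1: z := y - x  -- replace 1 occurrence(s) of z with (y - x)
  => ( ( ( y - x ) - y ) * y ) == 2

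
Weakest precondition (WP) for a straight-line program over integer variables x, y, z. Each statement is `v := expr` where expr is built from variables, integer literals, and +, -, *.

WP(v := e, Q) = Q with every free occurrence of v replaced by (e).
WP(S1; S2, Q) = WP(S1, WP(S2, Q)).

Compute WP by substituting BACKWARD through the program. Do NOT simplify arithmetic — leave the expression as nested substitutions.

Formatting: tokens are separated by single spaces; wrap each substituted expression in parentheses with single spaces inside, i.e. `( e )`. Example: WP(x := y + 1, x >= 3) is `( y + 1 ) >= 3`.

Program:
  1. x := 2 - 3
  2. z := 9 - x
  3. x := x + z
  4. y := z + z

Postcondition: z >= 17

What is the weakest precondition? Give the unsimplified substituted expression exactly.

Answer: ( 9 - ( 2 - 3 ) ) >= 17

Derivation:
post: z >= 17
stmt 4: y := z + z  -- replace 0 occurrence(s) of y with (z + z)
  => z >= 17
stmt 3: x := x + z  -- replace 0 occurrence(s) of x with (x + z)
  => z >= 17
stmt 2: z := 9 - x  -- replace 1 occurrence(s) of z with (9 - x)
  => ( 9 - x ) >= 17
stmt 1: x := 2 - 3  -- replace 1 occurrence(s) of x with (2 - 3)
  => ( 9 - ( 2 - 3 ) ) >= 17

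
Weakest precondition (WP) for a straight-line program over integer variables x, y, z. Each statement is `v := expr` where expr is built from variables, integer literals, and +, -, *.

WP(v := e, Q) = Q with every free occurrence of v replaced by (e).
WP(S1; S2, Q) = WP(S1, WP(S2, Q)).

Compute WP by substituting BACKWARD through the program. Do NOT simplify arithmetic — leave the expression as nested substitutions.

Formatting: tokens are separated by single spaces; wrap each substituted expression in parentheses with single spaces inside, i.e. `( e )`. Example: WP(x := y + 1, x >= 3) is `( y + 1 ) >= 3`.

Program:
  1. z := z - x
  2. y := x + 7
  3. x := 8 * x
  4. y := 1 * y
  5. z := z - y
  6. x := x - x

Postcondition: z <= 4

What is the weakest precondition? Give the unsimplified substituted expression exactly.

post: z <= 4
stmt 6: x := x - x  -- replace 0 occurrence(s) of x with (x - x)
  => z <= 4
stmt 5: z := z - y  -- replace 1 occurrence(s) of z with (z - y)
  => ( z - y ) <= 4
stmt 4: y := 1 * y  -- replace 1 occurrence(s) of y with (1 * y)
  => ( z - ( 1 * y ) ) <= 4
stmt 3: x := 8 * x  -- replace 0 occurrence(s) of x with (8 * x)
  => ( z - ( 1 * y ) ) <= 4
stmt 2: y := x + 7  -- replace 1 occurrence(s) of y with (x + 7)
  => ( z - ( 1 * ( x + 7 ) ) ) <= 4
stmt 1: z := z - x  -- replace 1 occurrence(s) of z with (z - x)
  => ( ( z - x ) - ( 1 * ( x + 7 ) ) ) <= 4

Answer: ( ( z - x ) - ( 1 * ( x + 7 ) ) ) <= 4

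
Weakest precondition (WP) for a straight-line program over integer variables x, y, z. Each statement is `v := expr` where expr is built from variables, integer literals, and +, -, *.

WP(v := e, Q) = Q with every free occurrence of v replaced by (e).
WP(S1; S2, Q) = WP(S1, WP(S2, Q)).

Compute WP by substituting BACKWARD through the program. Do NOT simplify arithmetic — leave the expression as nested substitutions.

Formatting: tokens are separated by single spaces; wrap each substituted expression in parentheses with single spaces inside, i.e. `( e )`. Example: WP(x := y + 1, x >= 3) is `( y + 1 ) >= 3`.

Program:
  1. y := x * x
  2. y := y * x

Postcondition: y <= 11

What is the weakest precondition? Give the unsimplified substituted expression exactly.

post: y <= 11
stmt 2: y := y * x  -- replace 1 occurrence(s) of y with (y * x)
  => ( y * x ) <= 11
stmt 1: y := x * x  -- replace 1 occurrence(s) of y with (x * x)
  => ( ( x * x ) * x ) <= 11

Answer: ( ( x * x ) * x ) <= 11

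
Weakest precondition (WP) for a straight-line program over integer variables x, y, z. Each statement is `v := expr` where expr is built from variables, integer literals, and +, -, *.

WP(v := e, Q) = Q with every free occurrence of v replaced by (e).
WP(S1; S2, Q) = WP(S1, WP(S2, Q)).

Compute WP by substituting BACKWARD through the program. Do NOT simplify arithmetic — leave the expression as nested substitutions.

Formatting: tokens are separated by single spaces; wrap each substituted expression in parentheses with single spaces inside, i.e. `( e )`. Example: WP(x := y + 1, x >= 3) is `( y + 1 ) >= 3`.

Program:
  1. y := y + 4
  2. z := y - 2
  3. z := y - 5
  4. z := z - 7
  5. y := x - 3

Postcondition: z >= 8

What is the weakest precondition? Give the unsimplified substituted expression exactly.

post: z >= 8
stmt 5: y := x - 3  -- replace 0 occurrence(s) of y with (x - 3)
  => z >= 8
stmt 4: z := z - 7  -- replace 1 occurrence(s) of z with (z - 7)
  => ( z - 7 ) >= 8
stmt 3: z := y - 5  -- replace 1 occurrence(s) of z with (y - 5)
  => ( ( y - 5 ) - 7 ) >= 8
stmt 2: z := y - 2  -- replace 0 occurrence(s) of z with (y - 2)
  => ( ( y - 5 ) - 7 ) >= 8
stmt 1: y := y + 4  -- replace 1 occurrence(s) of y with (y + 4)
  => ( ( ( y + 4 ) - 5 ) - 7 ) >= 8

Answer: ( ( ( y + 4 ) - 5 ) - 7 ) >= 8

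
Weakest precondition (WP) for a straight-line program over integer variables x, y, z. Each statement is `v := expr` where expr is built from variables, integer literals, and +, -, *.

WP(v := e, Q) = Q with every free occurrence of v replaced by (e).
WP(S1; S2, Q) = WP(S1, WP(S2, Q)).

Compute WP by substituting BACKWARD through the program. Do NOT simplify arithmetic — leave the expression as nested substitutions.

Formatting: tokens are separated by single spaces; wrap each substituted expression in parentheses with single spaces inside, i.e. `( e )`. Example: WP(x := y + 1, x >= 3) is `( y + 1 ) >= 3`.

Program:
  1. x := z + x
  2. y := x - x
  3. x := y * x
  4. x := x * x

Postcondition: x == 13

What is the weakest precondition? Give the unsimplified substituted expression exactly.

Answer: ( ( ( ( z + x ) - ( z + x ) ) * ( z + x ) ) * ( ( ( z + x ) - ( z + x ) ) * ( z + x ) ) ) == 13

Derivation:
post: x == 13
stmt 4: x := x * x  -- replace 1 occurrence(s) of x with (x * x)
  => ( x * x ) == 13
stmt 3: x := y * x  -- replace 2 occurrence(s) of x with (y * x)
  => ( ( y * x ) * ( y * x ) ) == 13
stmt 2: y := x - x  -- replace 2 occurrence(s) of y with (x - x)
  => ( ( ( x - x ) * x ) * ( ( x - x ) * x ) ) == 13
stmt 1: x := z + x  -- replace 6 occurrence(s) of x with (z + x)
  => ( ( ( ( z + x ) - ( z + x ) ) * ( z + x ) ) * ( ( ( z + x ) - ( z + x ) ) * ( z + x ) ) ) == 13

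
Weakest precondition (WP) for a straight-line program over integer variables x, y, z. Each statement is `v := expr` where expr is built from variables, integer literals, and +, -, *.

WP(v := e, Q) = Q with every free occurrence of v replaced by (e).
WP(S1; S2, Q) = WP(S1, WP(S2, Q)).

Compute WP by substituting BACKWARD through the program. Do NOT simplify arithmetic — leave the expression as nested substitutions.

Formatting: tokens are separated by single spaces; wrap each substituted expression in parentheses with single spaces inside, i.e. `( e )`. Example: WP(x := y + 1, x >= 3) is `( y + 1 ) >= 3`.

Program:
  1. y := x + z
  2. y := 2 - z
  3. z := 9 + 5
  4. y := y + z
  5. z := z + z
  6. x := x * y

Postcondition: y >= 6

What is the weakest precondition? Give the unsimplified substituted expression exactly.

post: y >= 6
stmt 6: x := x * y  -- replace 0 occurrence(s) of x with (x * y)
  => y >= 6
stmt 5: z := z + z  -- replace 0 occurrence(s) of z with (z + z)
  => y >= 6
stmt 4: y := y + z  -- replace 1 occurrence(s) of y with (y + z)
  => ( y + z ) >= 6
stmt 3: z := 9 + 5  -- replace 1 occurrence(s) of z with (9 + 5)
  => ( y + ( 9 + 5 ) ) >= 6
stmt 2: y := 2 - z  -- replace 1 occurrence(s) of y with (2 - z)
  => ( ( 2 - z ) + ( 9 + 5 ) ) >= 6
stmt 1: y := x + z  -- replace 0 occurrence(s) of y with (x + z)
  => ( ( 2 - z ) + ( 9 + 5 ) ) >= 6

Answer: ( ( 2 - z ) + ( 9 + 5 ) ) >= 6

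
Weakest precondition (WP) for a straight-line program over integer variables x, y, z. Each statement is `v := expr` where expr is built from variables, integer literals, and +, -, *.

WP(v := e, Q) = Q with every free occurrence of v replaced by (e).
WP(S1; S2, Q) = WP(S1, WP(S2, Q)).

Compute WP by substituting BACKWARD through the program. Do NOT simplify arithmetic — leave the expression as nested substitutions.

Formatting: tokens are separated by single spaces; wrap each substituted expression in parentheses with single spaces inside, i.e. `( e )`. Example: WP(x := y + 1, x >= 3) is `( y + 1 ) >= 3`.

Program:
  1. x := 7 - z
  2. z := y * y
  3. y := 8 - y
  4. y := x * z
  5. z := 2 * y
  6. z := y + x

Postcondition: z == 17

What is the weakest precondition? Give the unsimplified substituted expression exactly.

post: z == 17
stmt 6: z := y + x  -- replace 1 occurrence(s) of z with (y + x)
  => ( y + x ) == 17
stmt 5: z := 2 * y  -- replace 0 occurrence(s) of z with (2 * y)
  => ( y + x ) == 17
stmt 4: y := x * z  -- replace 1 occurrence(s) of y with (x * z)
  => ( ( x * z ) + x ) == 17
stmt 3: y := 8 - y  -- replace 0 occurrence(s) of y with (8 - y)
  => ( ( x * z ) + x ) == 17
stmt 2: z := y * y  -- replace 1 occurrence(s) of z with (y * y)
  => ( ( x * ( y * y ) ) + x ) == 17
stmt 1: x := 7 - z  -- replace 2 occurrence(s) of x with (7 - z)
  => ( ( ( 7 - z ) * ( y * y ) ) + ( 7 - z ) ) == 17

Answer: ( ( ( 7 - z ) * ( y * y ) ) + ( 7 - z ) ) == 17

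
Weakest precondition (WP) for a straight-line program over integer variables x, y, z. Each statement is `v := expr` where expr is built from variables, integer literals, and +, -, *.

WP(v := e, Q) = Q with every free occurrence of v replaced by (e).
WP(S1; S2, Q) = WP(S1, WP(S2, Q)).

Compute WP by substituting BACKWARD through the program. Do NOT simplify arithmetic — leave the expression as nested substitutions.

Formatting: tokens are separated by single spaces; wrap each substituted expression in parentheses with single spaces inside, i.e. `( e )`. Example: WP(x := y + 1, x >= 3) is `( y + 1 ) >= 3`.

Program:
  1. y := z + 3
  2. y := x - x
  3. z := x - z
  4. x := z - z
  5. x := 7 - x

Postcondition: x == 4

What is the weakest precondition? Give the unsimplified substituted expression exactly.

Answer: ( 7 - ( ( x - z ) - ( x - z ) ) ) == 4

Derivation:
post: x == 4
stmt 5: x := 7 - x  -- replace 1 occurrence(s) of x with (7 - x)
  => ( 7 - x ) == 4
stmt 4: x := z - z  -- replace 1 occurrence(s) of x with (z - z)
  => ( 7 - ( z - z ) ) == 4
stmt 3: z := x - z  -- replace 2 occurrence(s) of z with (x - z)
  => ( 7 - ( ( x - z ) - ( x - z ) ) ) == 4
stmt 2: y := x - x  -- replace 0 occurrence(s) of y with (x - x)
  => ( 7 - ( ( x - z ) - ( x - z ) ) ) == 4
stmt 1: y := z + 3  -- replace 0 occurrence(s) of y with (z + 3)
  => ( 7 - ( ( x - z ) - ( x - z ) ) ) == 4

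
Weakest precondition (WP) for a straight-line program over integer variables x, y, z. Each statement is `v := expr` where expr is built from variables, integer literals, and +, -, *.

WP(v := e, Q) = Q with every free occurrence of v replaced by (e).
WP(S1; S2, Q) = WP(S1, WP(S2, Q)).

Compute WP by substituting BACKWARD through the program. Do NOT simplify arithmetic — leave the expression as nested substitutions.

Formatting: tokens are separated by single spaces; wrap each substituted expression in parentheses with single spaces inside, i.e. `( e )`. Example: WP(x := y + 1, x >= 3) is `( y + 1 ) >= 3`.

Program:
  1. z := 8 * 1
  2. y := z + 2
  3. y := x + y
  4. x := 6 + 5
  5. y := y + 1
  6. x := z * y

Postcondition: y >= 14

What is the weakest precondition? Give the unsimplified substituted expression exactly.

Answer: ( ( x + ( ( 8 * 1 ) + 2 ) ) + 1 ) >= 14

Derivation:
post: y >= 14
stmt 6: x := z * y  -- replace 0 occurrence(s) of x with (z * y)
  => y >= 14
stmt 5: y := y + 1  -- replace 1 occurrence(s) of y with (y + 1)
  => ( y + 1 ) >= 14
stmt 4: x := 6 + 5  -- replace 0 occurrence(s) of x with (6 + 5)
  => ( y + 1 ) >= 14
stmt 3: y := x + y  -- replace 1 occurrence(s) of y with (x + y)
  => ( ( x + y ) + 1 ) >= 14
stmt 2: y := z + 2  -- replace 1 occurrence(s) of y with (z + 2)
  => ( ( x + ( z + 2 ) ) + 1 ) >= 14
stmt 1: z := 8 * 1  -- replace 1 occurrence(s) of z with (8 * 1)
  => ( ( x + ( ( 8 * 1 ) + 2 ) ) + 1 ) >= 14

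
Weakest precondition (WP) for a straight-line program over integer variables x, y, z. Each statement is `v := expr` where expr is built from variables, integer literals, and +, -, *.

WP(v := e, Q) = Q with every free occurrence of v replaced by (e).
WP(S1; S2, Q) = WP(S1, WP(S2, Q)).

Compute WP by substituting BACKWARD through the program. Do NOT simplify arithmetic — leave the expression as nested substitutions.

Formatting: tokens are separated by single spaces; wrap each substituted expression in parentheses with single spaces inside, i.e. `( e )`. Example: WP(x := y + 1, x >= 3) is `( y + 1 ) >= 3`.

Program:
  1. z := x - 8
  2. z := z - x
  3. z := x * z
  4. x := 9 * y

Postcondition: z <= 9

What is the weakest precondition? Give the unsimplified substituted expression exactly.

Answer: ( x * ( ( x - 8 ) - x ) ) <= 9

Derivation:
post: z <= 9
stmt 4: x := 9 * y  -- replace 0 occurrence(s) of x with (9 * y)
  => z <= 9
stmt 3: z := x * z  -- replace 1 occurrence(s) of z with (x * z)
  => ( x * z ) <= 9
stmt 2: z := z - x  -- replace 1 occurrence(s) of z with (z - x)
  => ( x * ( z - x ) ) <= 9
stmt 1: z := x - 8  -- replace 1 occurrence(s) of z with (x - 8)
  => ( x * ( ( x - 8 ) - x ) ) <= 9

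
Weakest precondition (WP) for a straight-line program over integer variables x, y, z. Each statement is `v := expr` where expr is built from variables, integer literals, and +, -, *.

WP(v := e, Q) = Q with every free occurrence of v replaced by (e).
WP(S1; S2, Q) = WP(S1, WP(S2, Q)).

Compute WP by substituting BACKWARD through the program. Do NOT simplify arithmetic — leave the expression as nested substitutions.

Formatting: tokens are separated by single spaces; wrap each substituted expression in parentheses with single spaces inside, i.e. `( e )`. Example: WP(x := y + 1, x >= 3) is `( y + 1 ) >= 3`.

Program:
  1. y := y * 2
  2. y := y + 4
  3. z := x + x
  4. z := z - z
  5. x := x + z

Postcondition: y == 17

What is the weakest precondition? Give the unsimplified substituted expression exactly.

Answer: ( ( y * 2 ) + 4 ) == 17

Derivation:
post: y == 17
stmt 5: x := x + z  -- replace 0 occurrence(s) of x with (x + z)
  => y == 17
stmt 4: z := z - z  -- replace 0 occurrence(s) of z with (z - z)
  => y == 17
stmt 3: z := x + x  -- replace 0 occurrence(s) of z with (x + x)
  => y == 17
stmt 2: y := y + 4  -- replace 1 occurrence(s) of y with (y + 4)
  => ( y + 4 ) == 17
stmt 1: y := y * 2  -- replace 1 occurrence(s) of y with (y * 2)
  => ( ( y * 2 ) + 4 ) == 17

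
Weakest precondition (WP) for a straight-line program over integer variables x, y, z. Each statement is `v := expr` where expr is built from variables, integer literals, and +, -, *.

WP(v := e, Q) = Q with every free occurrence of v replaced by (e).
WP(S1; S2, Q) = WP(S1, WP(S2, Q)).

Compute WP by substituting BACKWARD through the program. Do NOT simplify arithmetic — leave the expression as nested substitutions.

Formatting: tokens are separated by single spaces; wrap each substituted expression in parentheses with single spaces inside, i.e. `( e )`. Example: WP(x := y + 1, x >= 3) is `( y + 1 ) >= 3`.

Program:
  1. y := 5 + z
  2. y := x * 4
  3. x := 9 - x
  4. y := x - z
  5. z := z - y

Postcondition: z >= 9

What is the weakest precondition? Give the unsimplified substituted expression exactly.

Answer: ( z - ( ( 9 - x ) - z ) ) >= 9

Derivation:
post: z >= 9
stmt 5: z := z - y  -- replace 1 occurrence(s) of z with (z - y)
  => ( z - y ) >= 9
stmt 4: y := x - z  -- replace 1 occurrence(s) of y with (x - z)
  => ( z - ( x - z ) ) >= 9
stmt 3: x := 9 - x  -- replace 1 occurrence(s) of x with (9 - x)
  => ( z - ( ( 9 - x ) - z ) ) >= 9
stmt 2: y := x * 4  -- replace 0 occurrence(s) of y with (x * 4)
  => ( z - ( ( 9 - x ) - z ) ) >= 9
stmt 1: y := 5 + z  -- replace 0 occurrence(s) of y with (5 + z)
  => ( z - ( ( 9 - x ) - z ) ) >= 9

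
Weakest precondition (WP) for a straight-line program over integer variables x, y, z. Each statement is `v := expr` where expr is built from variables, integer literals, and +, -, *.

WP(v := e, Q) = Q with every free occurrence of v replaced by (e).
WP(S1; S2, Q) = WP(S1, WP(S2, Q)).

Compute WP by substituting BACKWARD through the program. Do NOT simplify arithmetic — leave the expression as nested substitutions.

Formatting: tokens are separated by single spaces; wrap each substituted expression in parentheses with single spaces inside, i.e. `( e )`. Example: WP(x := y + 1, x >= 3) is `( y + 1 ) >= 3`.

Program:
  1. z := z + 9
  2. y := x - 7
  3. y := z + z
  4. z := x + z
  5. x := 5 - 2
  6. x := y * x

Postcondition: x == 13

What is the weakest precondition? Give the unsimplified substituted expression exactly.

Answer: ( ( ( z + 9 ) + ( z + 9 ) ) * ( 5 - 2 ) ) == 13

Derivation:
post: x == 13
stmt 6: x := y * x  -- replace 1 occurrence(s) of x with (y * x)
  => ( y * x ) == 13
stmt 5: x := 5 - 2  -- replace 1 occurrence(s) of x with (5 - 2)
  => ( y * ( 5 - 2 ) ) == 13
stmt 4: z := x + z  -- replace 0 occurrence(s) of z with (x + z)
  => ( y * ( 5 - 2 ) ) == 13
stmt 3: y := z + z  -- replace 1 occurrence(s) of y with (z + z)
  => ( ( z + z ) * ( 5 - 2 ) ) == 13
stmt 2: y := x - 7  -- replace 0 occurrence(s) of y with (x - 7)
  => ( ( z + z ) * ( 5 - 2 ) ) == 13
stmt 1: z := z + 9  -- replace 2 occurrence(s) of z with (z + 9)
  => ( ( ( z + 9 ) + ( z + 9 ) ) * ( 5 - 2 ) ) == 13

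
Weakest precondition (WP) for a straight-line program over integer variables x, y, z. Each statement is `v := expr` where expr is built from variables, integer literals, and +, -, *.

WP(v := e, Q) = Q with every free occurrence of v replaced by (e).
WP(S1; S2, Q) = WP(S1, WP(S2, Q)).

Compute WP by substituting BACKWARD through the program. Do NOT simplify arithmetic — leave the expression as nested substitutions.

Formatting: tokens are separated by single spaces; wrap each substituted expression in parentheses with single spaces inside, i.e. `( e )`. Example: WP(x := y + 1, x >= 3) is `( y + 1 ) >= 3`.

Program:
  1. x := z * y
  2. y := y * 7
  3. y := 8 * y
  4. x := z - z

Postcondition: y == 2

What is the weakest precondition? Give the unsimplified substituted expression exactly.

post: y == 2
stmt 4: x := z - z  -- replace 0 occurrence(s) of x with (z - z)
  => y == 2
stmt 3: y := 8 * y  -- replace 1 occurrence(s) of y with (8 * y)
  => ( 8 * y ) == 2
stmt 2: y := y * 7  -- replace 1 occurrence(s) of y with (y * 7)
  => ( 8 * ( y * 7 ) ) == 2
stmt 1: x := z * y  -- replace 0 occurrence(s) of x with (z * y)
  => ( 8 * ( y * 7 ) ) == 2

Answer: ( 8 * ( y * 7 ) ) == 2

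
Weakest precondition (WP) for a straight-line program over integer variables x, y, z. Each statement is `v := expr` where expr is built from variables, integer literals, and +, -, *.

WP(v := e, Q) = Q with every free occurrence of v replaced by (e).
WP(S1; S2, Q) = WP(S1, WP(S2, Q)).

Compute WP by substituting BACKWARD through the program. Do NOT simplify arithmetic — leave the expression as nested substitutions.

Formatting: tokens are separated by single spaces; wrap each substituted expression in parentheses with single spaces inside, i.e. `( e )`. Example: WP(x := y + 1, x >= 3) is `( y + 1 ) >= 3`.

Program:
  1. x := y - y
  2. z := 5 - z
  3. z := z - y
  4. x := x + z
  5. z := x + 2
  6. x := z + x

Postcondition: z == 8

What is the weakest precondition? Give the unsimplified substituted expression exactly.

post: z == 8
stmt 6: x := z + x  -- replace 0 occurrence(s) of x with (z + x)
  => z == 8
stmt 5: z := x + 2  -- replace 1 occurrence(s) of z with (x + 2)
  => ( x + 2 ) == 8
stmt 4: x := x + z  -- replace 1 occurrence(s) of x with (x + z)
  => ( ( x + z ) + 2 ) == 8
stmt 3: z := z - y  -- replace 1 occurrence(s) of z with (z - y)
  => ( ( x + ( z - y ) ) + 2 ) == 8
stmt 2: z := 5 - z  -- replace 1 occurrence(s) of z with (5 - z)
  => ( ( x + ( ( 5 - z ) - y ) ) + 2 ) == 8
stmt 1: x := y - y  -- replace 1 occurrence(s) of x with (y - y)
  => ( ( ( y - y ) + ( ( 5 - z ) - y ) ) + 2 ) == 8

Answer: ( ( ( y - y ) + ( ( 5 - z ) - y ) ) + 2 ) == 8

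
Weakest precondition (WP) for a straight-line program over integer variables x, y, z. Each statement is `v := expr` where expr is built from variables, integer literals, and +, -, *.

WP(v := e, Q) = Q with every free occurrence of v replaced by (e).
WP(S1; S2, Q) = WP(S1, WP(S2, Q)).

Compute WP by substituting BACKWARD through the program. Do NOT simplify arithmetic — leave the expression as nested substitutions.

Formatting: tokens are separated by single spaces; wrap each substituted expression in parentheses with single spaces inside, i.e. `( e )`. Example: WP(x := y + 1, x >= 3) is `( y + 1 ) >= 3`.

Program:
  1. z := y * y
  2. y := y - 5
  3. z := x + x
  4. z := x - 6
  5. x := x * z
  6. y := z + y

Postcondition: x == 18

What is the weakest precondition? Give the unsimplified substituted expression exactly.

Answer: ( x * ( x - 6 ) ) == 18

Derivation:
post: x == 18
stmt 6: y := z + y  -- replace 0 occurrence(s) of y with (z + y)
  => x == 18
stmt 5: x := x * z  -- replace 1 occurrence(s) of x with (x * z)
  => ( x * z ) == 18
stmt 4: z := x - 6  -- replace 1 occurrence(s) of z with (x - 6)
  => ( x * ( x - 6 ) ) == 18
stmt 3: z := x + x  -- replace 0 occurrence(s) of z with (x + x)
  => ( x * ( x - 6 ) ) == 18
stmt 2: y := y - 5  -- replace 0 occurrence(s) of y with (y - 5)
  => ( x * ( x - 6 ) ) == 18
stmt 1: z := y * y  -- replace 0 occurrence(s) of z with (y * y)
  => ( x * ( x - 6 ) ) == 18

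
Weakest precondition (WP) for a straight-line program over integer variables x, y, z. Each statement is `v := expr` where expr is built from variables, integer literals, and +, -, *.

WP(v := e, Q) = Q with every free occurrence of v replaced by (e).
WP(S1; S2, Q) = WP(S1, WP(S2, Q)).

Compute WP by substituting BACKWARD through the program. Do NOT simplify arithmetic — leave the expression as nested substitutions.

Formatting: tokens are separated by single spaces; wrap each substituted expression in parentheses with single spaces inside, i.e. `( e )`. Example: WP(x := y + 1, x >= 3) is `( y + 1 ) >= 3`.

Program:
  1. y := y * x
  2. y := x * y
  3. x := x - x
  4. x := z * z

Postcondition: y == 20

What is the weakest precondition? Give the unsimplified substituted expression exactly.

post: y == 20
stmt 4: x := z * z  -- replace 0 occurrence(s) of x with (z * z)
  => y == 20
stmt 3: x := x - x  -- replace 0 occurrence(s) of x with (x - x)
  => y == 20
stmt 2: y := x * y  -- replace 1 occurrence(s) of y with (x * y)
  => ( x * y ) == 20
stmt 1: y := y * x  -- replace 1 occurrence(s) of y with (y * x)
  => ( x * ( y * x ) ) == 20

Answer: ( x * ( y * x ) ) == 20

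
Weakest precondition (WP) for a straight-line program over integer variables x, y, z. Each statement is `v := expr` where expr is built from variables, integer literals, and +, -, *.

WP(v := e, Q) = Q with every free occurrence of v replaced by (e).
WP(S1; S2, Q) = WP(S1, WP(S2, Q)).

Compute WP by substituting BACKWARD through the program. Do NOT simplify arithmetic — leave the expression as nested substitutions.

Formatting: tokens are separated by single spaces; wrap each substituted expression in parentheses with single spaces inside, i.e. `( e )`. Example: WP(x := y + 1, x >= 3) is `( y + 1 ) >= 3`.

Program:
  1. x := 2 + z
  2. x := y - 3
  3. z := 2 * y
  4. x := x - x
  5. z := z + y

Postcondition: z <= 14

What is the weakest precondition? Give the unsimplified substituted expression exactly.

Answer: ( ( 2 * y ) + y ) <= 14

Derivation:
post: z <= 14
stmt 5: z := z + y  -- replace 1 occurrence(s) of z with (z + y)
  => ( z + y ) <= 14
stmt 4: x := x - x  -- replace 0 occurrence(s) of x with (x - x)
  => ( z + y ) <= 14
stmt 3: z := 2 * y  -- replace 1 occurrence(s) of z with (2 * y)
  => ( ( 2 * y ) + y ) <= 14
stmt 2: x := y - 3  -- replace 0 occurrence(s) of x with (y - 3)
  => ( ( 2 * y ) + y ) <= 14
stmt 1: x := 2 + z  -- replace 0 occurrence(s) of x with (2 + z)
  => ( ( 2 * y ) + y ) <= 14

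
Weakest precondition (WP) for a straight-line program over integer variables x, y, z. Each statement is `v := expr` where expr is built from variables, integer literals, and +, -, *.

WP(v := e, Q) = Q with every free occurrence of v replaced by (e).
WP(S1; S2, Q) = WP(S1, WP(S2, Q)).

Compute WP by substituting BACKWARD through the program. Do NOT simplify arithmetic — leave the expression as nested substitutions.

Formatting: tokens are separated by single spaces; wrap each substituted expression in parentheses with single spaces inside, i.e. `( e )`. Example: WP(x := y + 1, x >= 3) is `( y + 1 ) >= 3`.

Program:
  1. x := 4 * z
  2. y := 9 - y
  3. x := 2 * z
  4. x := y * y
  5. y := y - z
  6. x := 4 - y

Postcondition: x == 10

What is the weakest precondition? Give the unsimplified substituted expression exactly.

Answer: ( 4 - ( ( 9 - y ) - z ) ) == 10

Derivation:
post: x == 10
stmt 6: x := 4 - y  -- replace 1 occurrence(s) of x with (4 - y)
  => ( 4 - y ) == 10
stmt 5: y := y - z  -- replace 1 occurrence(s) of y with (y - z)
  => ( 4 - ( y - z ) ) == 10
stmt 4: x := y * y  -- replace 0 occurrence(s) of x with (y * y)
  => ( 4 - ( y - z ) ) == 10
stmt 3: x := 2 * z  -- replace 0 occurrence(s) of x with (2 * z)
  => ( 4 - ( y - z ) ) == 10
stmt 2: y := 9 - y  -- replace 1 occurrence(s) of y with (9 - y)
  => ( 4 - ( ( 9 - y ) - z ) ) == 10
stmt 1: x := 4 * z  -- replace 0 occurrence(s) of x with (4 * z)
  => ( 4 - ( ( 9 - y ) - z ) ) == 10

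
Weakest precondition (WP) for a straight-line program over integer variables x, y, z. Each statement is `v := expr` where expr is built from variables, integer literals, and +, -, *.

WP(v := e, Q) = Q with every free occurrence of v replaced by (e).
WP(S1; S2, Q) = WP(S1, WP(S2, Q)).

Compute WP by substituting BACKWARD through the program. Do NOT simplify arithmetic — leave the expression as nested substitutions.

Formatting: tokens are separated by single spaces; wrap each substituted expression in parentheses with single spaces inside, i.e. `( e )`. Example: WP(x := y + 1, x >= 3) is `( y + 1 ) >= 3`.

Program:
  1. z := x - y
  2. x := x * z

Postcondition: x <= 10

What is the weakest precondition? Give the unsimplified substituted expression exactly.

Answer: ( x * ( x - y ) ) <= 10

Derivation:
post: x <= 10
stmt 2: x := x * z  -- replace 1 occurrence(s) of x with (x * z)
  => ( x * z ) <= 10
stmt 1: z := x - y  -- replace 1 occurrence(s) of z with (x - y)
  => ( x * ( x - y ) ) <= 10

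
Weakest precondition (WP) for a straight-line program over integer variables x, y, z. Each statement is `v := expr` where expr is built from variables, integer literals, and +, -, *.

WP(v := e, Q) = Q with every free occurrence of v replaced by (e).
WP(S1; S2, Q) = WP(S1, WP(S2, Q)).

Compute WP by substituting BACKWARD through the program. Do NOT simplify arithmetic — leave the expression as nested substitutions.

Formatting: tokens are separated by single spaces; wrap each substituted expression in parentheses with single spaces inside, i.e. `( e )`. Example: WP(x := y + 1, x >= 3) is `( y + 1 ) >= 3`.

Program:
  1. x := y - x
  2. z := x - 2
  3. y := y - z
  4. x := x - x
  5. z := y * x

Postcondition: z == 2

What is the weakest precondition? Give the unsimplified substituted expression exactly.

Answer: ( ( y - ( ( y - x ) - 2 ) ) * ( ( y - x ) - ( y - x ) ) ) == 2

Derivation:
post: z == 2
stmt 5: z := y * x  -- replace 1 occurrence(s) of z with (y * x)
  => ( y * x ) == 2
stmt 4: x := x - x  -- replace 1 occurrence(s) of x with (x - x)
  => ( y * ( x - x ) ) == 2
stmt 3: y := y - z  -- replace 1 occurrence(s) of y with (y - z)
  => ( ( y - z ) * ( x - x ) ) == 2
stmt 2: z := x - 2  -- replace 1 occurrence(s) of z with (x - 2)
  => ( ( y - ( x - 2 ) ) * ( x - x ) ) == 2
stmt 1: x := y - x  -- replace 3 occurrence(s) of x with (y - x)
  => ( ( y - ( ( y - x ) - 2 ) ) * ( ( y - x ) - ( y - x ) ) ) == 2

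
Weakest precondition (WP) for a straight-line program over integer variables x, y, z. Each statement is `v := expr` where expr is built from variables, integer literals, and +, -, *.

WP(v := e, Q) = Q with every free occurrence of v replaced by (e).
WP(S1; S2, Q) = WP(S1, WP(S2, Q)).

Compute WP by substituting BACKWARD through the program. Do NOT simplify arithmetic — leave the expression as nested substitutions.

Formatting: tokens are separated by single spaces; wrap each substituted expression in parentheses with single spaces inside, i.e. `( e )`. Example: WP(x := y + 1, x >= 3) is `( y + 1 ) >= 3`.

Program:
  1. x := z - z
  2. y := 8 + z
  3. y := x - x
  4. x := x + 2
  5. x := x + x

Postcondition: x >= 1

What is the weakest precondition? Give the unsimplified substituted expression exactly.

post: x >= 1
stmt 5: x := x + x  -- replace 1 occurrence(s) of x with (x + x)
  => ( x + x ) >= 1
stmt 4: x := x + 2  -- replace 2 occurrence(s) of x with (x + 2)
  => ( ( x + 2 ) + ( x + 2 ) ) >= 1
stmt 3: y := x - x  -- replace 0 occurrence(s) of y with (x - x)
  => ( ( x + 2 ) + ( x + 2 ) ) >= 1
stmt 2: y := 8 + z  -- replace 0 occurrence(s) of y with (8 + z)
  => ( ( x + 2 ) + ( x + 2 ) ) >= 1
stmt 1: x := z - z  -- replace 2 occurrence(s) of x with (z - z)
  => ( ( ( z - z ) + 2 ) + ( ( z - z ) + 2 ) ) >= 1

Answer: ( ( ( z - z ) + 2 ) + ( ( z - z ) + 2 ) ) >= 1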